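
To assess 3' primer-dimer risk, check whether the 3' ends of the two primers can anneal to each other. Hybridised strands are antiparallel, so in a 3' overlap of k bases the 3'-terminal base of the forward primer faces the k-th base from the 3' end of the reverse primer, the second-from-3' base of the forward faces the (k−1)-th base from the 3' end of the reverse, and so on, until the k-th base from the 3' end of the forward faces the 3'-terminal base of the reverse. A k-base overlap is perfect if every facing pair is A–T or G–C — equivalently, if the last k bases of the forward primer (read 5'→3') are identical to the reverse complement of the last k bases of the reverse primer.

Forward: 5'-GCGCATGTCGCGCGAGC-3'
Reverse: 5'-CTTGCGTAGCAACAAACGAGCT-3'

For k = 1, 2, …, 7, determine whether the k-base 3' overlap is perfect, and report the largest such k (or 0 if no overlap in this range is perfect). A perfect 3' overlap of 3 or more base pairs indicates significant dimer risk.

Last 7 bases (5'→3') — forward …CGCGAGC, reverse …ACGAGCT.
Reverse complement of the reverse primer's last 7 bases: AGCTCGT; its first k bases are the reverse complement of the reverse primer's last k bases, so a perfect k-base overlap needs the forward primer's last k bases to equal them.
Comparing (forward last k vs required): k=1: C vs A ✗; k=2: GC vs AG ✗; k=3: AGC vs AGC ✓; k=4: GAGC vs AGCT ✗; k=5: CGAGC vs AGCTC ✗; k=6: GCGAGC vs AGCTCG ✗; k=7: CGCGAGC vs AGCTCGT ✗.
Only k = 3 is perfect, so the longest perfect 3' overlap is 3.

Longest perfect overlap: 3 complementary base pairs; significant dimer risk (threshold 3).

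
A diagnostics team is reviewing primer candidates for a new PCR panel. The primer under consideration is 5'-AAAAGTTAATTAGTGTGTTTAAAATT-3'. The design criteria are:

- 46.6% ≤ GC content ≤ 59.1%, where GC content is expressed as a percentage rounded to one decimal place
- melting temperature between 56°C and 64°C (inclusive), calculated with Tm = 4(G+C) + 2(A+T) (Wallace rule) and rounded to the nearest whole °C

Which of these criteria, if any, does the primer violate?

Base counts: A=11, T=11, G=4, C=0 (length 26).
GC content: GC 4/26 = 15.4%, outside 46.6–59.1% ✗
Tm: Tm = 2·22 + 4·4 = 60°C ✓

Fails: GC content.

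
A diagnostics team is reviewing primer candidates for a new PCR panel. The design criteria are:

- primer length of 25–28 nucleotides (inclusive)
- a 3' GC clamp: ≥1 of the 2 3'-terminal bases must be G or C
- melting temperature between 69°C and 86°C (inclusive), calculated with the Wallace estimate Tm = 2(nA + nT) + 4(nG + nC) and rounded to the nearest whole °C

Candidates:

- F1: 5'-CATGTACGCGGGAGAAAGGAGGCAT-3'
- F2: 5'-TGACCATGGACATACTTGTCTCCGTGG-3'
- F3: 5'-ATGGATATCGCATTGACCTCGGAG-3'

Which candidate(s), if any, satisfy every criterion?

F1 (25 nt, A=8 T=3 G=10 C=4): length 25 ✓; 3' end AT has 0 G/C, need ≥1 ✗; Tm = 2·11 + 4·14 = 78°C ✓ — fails.
F2 (27 nt, A=5 T=8 G=7 C=7): length 27 ✓; 3' end GG has 2 G/C ✓; Tm = 2·13 + 4·14 = 82°C ✓ — passes.
F3 (24 nt, A=6 T=6 G=7 C=5): length 24, outside 25–28 ✗; 3' end AG has 1 G/C ✓; Tm = 2·12 + 4·12 = 72°C ✓ — fails.

F2 only.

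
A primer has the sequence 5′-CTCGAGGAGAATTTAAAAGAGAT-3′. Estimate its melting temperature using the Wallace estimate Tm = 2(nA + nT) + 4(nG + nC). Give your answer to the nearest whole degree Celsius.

Base counts: A=10, T=5, G=6, C=2 (length 23).
Tm = 2·(10+5) + 4·(6+2) = 2·15 + 4·8 = 30 + 32 = 62°C.

62°C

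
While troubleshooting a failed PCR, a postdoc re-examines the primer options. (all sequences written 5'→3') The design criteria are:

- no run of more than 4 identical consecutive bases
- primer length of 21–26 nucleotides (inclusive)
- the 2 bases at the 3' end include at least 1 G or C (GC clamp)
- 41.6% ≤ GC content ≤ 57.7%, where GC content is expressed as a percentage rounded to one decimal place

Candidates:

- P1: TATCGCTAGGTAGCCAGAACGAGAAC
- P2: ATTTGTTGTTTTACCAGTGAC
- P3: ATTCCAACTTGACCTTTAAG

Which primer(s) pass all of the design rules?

P1 (26 nt, A=9 T=4 G=7 C=6): longest run = 2 ✓; length 26 ✓; 3' end AC has 1 G/C ✓; GC 13/26 = 50.0% ✓ — passes.
P2 (21 nt, A=4 T=10 G=4 C=3): longest run = 4 ✓; length 21 ✓; 3' end AC has 1 G/C ✓; GC 7/21 = 33.3%, outside 41.6–57.7% ✗ — fails.
P3 (20 nt, A=6 T=7 G=2 C=5): longest run = 3 ✓; length 20, outside 21–26 ✗; 3' end AG has 1 G/C ✓; GC 7/20 = 35.0%, outside 41.6–57.7% ✗ — fails.

P1 only.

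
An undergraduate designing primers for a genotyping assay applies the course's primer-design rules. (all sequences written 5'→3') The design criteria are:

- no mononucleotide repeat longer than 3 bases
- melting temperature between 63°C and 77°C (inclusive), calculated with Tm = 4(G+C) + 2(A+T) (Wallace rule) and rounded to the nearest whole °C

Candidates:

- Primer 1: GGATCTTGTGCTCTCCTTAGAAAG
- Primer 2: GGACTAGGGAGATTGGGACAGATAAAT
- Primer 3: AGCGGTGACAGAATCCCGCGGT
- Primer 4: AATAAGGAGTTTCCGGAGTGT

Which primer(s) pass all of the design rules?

Primer 1 (24 nt, A=5 T=8 G=6 C=5): longest run = 3 ✓; Tm = 2·13 + 4·11 = 70°C ✓ — passes.
Primer 2 (27 nt, A=10 T=5 G=10 C=2): longest run = 3 ✓; Tm = 2·15 + 4·12 = 78°C, outside 63–77°C ✗ — fails.
Primer 3 (22 nt, A=5 T=3 G=8 C=6): longest run = 3 ✓; Tm = 2·8 + 4·14 = 72°C ✓ — passes.
Primer 4 (21 nt, A=6 T=6 G=7 C=2): longest run = 3 ✓; Tm = 2·12 + 4·9 = 60°C, outside 63–77°C ✗ — fails.

Primer 1 and Primer 3.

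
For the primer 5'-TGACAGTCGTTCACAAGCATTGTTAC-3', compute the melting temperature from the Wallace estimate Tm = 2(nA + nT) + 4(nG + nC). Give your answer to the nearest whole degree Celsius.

74°C

Base counts: A=7, T=8, G=5, C=6 (length 26).
Tm = 2·(7+8) + 4·(5+6) = 2·15 + 4·11 = 30 + 44 = 74°C.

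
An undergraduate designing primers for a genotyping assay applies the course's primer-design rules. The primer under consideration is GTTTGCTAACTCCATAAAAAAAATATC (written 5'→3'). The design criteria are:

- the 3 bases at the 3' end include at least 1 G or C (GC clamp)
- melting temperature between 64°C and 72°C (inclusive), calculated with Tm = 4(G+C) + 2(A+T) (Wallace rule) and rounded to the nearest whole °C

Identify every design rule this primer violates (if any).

Meets all criteria.

Base counts: A=12, T=8, G=2, C=5 (length 27).
GC clamp: 3' end ATC has 1 G/C ✓
Tm: Tm = 2·20 + 4·7 = 68°C ✓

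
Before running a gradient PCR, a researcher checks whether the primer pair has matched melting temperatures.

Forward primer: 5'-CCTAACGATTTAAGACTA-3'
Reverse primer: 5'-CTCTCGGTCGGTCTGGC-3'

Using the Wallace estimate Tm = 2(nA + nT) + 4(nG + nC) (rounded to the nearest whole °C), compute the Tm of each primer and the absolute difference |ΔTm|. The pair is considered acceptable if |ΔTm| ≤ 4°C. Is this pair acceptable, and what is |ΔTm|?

|ΔTm| = 10°C; the pair is not acceptable.

Forward: A=7 T=5 G=2 C=4 → Tm = 2·12 + 4·6 = 48°C.
Reverse: A=0 T=5 G=6 C=6 → Tm = 2·5 + 4·12 = 58°C.
|ΔTm| = |48 − 58| = 10°C, > 4°C.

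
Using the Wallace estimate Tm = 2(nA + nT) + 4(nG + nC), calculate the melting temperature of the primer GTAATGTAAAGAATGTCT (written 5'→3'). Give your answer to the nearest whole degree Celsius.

Base counts: A=7, T=6, G=4, C=1 (length 18).
Tm = 2·(7+6) + 4·(4+1) = 2·13 + 4·5 = 26 + 20 = 46°C.

46°C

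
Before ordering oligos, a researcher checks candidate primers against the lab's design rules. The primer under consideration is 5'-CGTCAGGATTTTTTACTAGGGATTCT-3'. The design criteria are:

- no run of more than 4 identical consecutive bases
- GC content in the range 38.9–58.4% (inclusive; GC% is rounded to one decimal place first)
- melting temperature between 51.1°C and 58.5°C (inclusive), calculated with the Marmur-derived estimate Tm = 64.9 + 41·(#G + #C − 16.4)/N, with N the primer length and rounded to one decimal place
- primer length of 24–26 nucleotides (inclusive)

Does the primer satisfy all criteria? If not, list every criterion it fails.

Fails: homopolymer run, GC content.

Base counts: A=5, T=11, G=6, C=4 (length 26).
homopolymer run: longest run = 6, exceeds 4 ✗
GC content: GC 10/26 = 38.5%, outside 38.9–58.4% ✗
Tm: Tm = 64.9 + 41·(10 − 16.4)/26 = 54.8°C ✓
length: length 26 ✓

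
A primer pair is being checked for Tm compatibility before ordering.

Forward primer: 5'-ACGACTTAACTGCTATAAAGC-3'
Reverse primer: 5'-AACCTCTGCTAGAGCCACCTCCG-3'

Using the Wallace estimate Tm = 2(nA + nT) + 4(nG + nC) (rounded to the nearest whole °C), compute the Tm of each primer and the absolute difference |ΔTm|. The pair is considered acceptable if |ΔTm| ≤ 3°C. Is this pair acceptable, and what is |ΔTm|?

|ΔTm| = 16°C; the pair is not acceptable.

Forward: A=8 T=5 G=3 C=5 → Tm = 2·13 + 4·8 = 58°C.
Reverse: A=5 T=4 G=4 C=10 → Tm = 2·9 + 4·14 = 74°C.
|ΔTm| = |58 − 74| = 16°C, > 3°C.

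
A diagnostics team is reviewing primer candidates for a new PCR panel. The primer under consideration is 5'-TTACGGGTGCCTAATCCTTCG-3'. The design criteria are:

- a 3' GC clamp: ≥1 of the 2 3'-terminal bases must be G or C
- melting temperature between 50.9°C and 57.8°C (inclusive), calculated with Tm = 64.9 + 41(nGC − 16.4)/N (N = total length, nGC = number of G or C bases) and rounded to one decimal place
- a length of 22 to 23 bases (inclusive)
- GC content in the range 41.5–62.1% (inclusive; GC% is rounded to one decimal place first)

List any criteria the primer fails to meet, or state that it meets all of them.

Fails: length.

Base counts: A=3, T=7, G=5, C=6 (length 21).
GC clamp: 3' end CG has 2 G/C ✓
Tm: Tm = 64.9 + 41·(11 − 16.4)/21 = 54.4°C ✓
length: length 21, outside 22–23 ✗
GC content: GC 11/21 = 52.4% ✓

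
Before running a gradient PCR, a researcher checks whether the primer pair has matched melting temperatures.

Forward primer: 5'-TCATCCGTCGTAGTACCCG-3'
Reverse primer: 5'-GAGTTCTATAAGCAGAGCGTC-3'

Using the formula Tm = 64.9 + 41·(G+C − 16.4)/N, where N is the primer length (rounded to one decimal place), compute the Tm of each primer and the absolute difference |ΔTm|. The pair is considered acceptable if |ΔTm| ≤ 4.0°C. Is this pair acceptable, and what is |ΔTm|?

Forward: G+C = 11, N = 19 → Tm = 64.9 + 41·(11 − 16.4)/19 = 53.2°C.
Reverse: G+C = 10, N = 21 → Tm = 64.9 + 41·(10 − 16.4)/21 = 52.4°C.
|ΔTm| = |53.2 − 52.4| = 0.8°C, ≤ 4.0°C.

|ΔTm| = 0.8°C; the pair is acceptable.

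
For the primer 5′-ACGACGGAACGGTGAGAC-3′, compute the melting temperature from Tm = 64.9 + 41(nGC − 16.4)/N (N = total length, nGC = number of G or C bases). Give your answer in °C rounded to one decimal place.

Base counts: A=6, T=1, G=7, C=4; G+C = 11, N = 18.
Tm = 64.9 + 41·(11 − 16.4)/18 = 64.9 + -221.40/18 = 52.6°C.

52.6°C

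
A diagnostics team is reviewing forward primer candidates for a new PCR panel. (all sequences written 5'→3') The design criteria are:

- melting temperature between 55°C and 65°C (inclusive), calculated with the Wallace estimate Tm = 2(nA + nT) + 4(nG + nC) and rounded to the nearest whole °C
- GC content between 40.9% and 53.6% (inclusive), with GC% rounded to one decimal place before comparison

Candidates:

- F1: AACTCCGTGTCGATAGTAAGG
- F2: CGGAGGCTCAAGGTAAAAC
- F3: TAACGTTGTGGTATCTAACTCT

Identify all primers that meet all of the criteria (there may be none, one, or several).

F1 and F2.

F1 (21 nt, A=6 T=5 G=6 C=4): Tm = 2·11 + 4·10 = 62°C ✓; GC 10/21 = 47.6% ✓ — passes.
F2 (19 nt, A=7 T=2 G=6 C=4): Tm = 2·9 + 4·10 = 58°C ✓; GC 10/19 = 52.6% ✓ — passes.
F3 (22 nt, A=5 T=9 G=4 C=4): Tm = 2·14 + 4·8 = 60°C ✓; GC 8/22 = 36.4%, outside 40.9–53.6% ✗ — fails.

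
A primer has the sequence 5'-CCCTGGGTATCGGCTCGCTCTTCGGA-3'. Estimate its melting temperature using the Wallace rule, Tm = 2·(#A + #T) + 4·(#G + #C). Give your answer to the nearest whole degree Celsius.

Base counts: A=2, T=7, G=8, C=9 (length 26).
Tm = 2·(2+7) + 4·(8+9) = 2·9 + 4·17 = 18 + 68 = 86°C.

86°C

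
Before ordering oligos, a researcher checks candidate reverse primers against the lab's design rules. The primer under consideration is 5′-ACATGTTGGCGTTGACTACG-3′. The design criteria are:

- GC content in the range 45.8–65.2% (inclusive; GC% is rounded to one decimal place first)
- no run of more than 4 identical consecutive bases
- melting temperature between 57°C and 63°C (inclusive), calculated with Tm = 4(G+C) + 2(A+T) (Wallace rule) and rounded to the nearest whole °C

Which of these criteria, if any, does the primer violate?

Meets all criteria.

Base counts: A=4, T=6, G=6, C=4 (length 20).
GC content: GC 10/20 = 50.0% ✓
homopolymer run: longest run = 2 ✓
Tm: Tm = 2·10 + 4·10 = 60°C ✓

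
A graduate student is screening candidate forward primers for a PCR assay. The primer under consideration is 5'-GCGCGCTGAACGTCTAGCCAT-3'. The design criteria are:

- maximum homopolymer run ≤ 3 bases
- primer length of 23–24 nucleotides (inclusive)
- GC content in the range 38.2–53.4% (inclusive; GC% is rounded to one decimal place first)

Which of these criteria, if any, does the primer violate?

Base counts: A=4, T=4, G=6, C=7 (length 21).
homopolymer run: longest run = 2 ✓
length: length 21, outside 23–24 ✗
GC content: GC 13/21 = 61.9%, outside 38.2–53.4% ✗

Fails: length, GC content.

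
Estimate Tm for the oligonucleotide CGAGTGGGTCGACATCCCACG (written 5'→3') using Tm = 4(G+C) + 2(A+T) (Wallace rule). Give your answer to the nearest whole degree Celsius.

70°C

Base counts: A=4, T=3, G=7, C=7 (length 21).
Tm = 2·(4+3) + 4·(7+7) = 2·7 + 4·14 = 14 + 56 = 70°C.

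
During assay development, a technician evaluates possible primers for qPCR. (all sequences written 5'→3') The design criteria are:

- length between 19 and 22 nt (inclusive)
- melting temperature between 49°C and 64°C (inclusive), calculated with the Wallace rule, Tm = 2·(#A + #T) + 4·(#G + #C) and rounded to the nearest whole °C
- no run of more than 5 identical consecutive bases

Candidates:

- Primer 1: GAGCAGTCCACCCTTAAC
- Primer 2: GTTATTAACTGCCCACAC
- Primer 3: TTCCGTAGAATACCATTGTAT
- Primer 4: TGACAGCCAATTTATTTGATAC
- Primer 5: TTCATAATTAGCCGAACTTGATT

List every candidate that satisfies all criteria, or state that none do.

Primer 1 (18 nt, A=5 T=3 G=3 C=7): length 18, outside 19–22 ✗; Tm = 2·8 + 4·10 = 56°C ✓; longest run = 3 ✓ — fails.
Primer 2 (18 nt, A=5 T=5 G=2 C=6): length 18, outside 19–22 ✗; Tm = 2·10 + 4·8 = 52°C ✓; longest run = 3 ✓ — fails.
Primer 3 (21 nt, A=6 T=8 G=3 C=4): length 21 ✓; Tm = 2·14 + 4·7 = 56°C ✓; longest run = 2 ✓ — passes.
Primer 4 (22 nt, A=7 T=8 G=3 C=4): length 22 ✓; Tm = 2·15 + 4·7 = 58°C ✓; longest run = 3 ✓ — passes.
Primer 5 (23 nt, A=7 T=9 G=3 C=4): length 23, outside 19–22 ✗; Tm = 2·16 + 4·7 = 60°C ✓; longest run = 2 ✓ — fails.

Primer 3 and Primer 4.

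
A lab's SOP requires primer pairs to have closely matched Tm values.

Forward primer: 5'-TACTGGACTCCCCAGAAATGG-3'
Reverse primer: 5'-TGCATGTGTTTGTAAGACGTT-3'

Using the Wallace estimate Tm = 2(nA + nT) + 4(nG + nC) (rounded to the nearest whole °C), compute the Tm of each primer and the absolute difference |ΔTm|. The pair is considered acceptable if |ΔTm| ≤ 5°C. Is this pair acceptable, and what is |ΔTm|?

Forward: A=6 T=4 G=5 C=6 → Tm = 2·10 + 4·11 = 64°C.
Reverse: A=4 T=9 G=6 C=2 → Tm = 2·13 + 4·8 = 58°C.
|ΔTm| = |64 − 58| = 6°C, > 5°C.

|ΔTm| = 6°C; the pair is not acceptable.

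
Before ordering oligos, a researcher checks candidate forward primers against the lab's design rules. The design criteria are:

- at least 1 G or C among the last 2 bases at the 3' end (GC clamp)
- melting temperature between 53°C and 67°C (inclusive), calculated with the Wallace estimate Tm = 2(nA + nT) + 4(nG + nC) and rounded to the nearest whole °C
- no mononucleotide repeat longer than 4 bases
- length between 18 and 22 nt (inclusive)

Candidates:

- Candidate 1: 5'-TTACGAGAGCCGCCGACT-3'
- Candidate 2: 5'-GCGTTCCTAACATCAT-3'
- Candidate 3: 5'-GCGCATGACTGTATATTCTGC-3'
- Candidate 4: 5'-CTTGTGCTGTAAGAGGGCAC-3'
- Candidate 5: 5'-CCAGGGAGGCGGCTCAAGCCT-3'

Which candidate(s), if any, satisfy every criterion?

Candidate 1, Candidate 3 and Candidate 4.

Candidate 1 (18 nt, A=4 T=3 G=5 C=6): 3' end CT has 1 G/C ✓; Tm = 2·7 + 4·11 = 58°C ✓; longest run = 2 ✓; length 18 ✓ — passes.
Candidate 2 (16 nt, A=4 T=5 G=2 C=5): 3' end AT has 0 G/C, need ≥1 ✗; Tm = 2·9 + 4·7 = 46°C, outside 53–67°C ✗; longest run = 2 ✓; length 16, outside 18–22 ✗ — fails.
Candidate 3 (21 nt, A=4 T=7 G=5 C=5): 3' end GC has 2 G/C ✓; Tm = 2·11 + 4·10 = 62°C ✓; longest run = 2 ✓; length 21 ✓ — passes.
Candidate 4 (20 nt, A=4 T=5 G=7 C=4): 3' end AC has 1 G/C ✓; Tm = 2·9 + 4·11 = 62°C ✓; longest run = 3 ✓; length 20 ✓ — passes.
Candidate 5 (21 nt, A=4 T=2 G=8 C=7): 3' end CT has 1 G/C ✓; Tm = 2·6 + 4·15 = 72°C, outside 53–67°C ✗; longest run = 3 ✓; length 21 ✓ — fails.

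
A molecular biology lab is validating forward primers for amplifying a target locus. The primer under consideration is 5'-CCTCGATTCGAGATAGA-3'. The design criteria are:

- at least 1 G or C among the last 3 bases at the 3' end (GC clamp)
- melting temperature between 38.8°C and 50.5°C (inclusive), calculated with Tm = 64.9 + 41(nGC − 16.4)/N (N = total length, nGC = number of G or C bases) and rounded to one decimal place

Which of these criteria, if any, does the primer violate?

Base counts: A=5, T=4, G=4, C=4 (length 17).
GC clamp: 3' end AGA has 1 G/C ✓
Tm: Tm = 64.9 + 41·(8 − 16.4)/17 = 44.6°C ✓

Meets all criteria.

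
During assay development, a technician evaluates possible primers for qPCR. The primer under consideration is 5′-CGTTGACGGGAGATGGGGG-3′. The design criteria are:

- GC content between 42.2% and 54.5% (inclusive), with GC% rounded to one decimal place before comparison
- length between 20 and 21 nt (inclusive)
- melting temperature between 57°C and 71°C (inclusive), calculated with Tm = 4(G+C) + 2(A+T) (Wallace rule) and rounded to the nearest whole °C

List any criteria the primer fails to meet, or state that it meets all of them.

Base counts: A=3, T=3, G=11, C=2 (length 19).
GC content: GC 13/19 = 68.4%, outside 42.2–54.5% ✗
length: length 19, outside 20–21 ✗
Tm: Tm = 2·6 + 4·13 = 64°C ✓

Fails: GC content, length.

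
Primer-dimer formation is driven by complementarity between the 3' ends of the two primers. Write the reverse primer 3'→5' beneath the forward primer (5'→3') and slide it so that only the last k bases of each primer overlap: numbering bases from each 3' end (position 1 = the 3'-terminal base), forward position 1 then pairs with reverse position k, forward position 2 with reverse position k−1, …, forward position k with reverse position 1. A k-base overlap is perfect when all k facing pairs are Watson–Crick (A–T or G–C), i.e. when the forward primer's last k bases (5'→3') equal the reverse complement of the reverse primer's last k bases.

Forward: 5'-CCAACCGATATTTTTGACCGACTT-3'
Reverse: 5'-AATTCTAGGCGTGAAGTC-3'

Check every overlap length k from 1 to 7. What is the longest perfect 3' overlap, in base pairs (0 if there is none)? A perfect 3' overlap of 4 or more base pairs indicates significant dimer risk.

Last 7 bases (5'→3') — forward …CCGACTT, reverse …TGAAGTC.
Reverse complement of the reverse primer's last 7 bases: GACTTCA; its first k bases are the reverse complement of the reverse primer's last k bases, so a perfect k-base overlap needs the forward primer's last k bases to equal them.
Comparing (forward last k vs required): k=1: T vs G ✗; k=2: TT vs GA ✗; k=3: CTT vs GAC ✗; k=4: ACTT vs GACT ✗; k=5: GACTT vs GACTT ✓; k=6: CGACTT vs GACTTC ✗; k=7: CCGACTT vs GACTTCA ✗.
Only k = 5 is perfect, so the longest perfect 3' overlap is 5.

Longest perfect overlap: 5 complementary base pairs; significant dimer risk (threshold 4).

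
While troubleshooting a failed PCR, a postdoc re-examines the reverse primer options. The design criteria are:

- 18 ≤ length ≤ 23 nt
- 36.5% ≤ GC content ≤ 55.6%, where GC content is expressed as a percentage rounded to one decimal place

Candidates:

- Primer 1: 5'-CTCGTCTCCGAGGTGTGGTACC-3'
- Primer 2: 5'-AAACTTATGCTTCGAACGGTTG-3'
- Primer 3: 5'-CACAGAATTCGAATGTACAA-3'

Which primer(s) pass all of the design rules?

Primer 1 (22 nt, A=2 T=6 G=7 C=7): length 22 ✓; GC 14/22 = 63.6%, outside 36.5–55.6% ✗ — fails.
Primer 2 (22 nt, A=6 T=7 G=5 C=4): length 22 ✓; GC 9/22 = 40.9% ✓ — passes.
Primer 3 (20 nt, A=9 T=4 G=3 C=4): length 20 ✓; GC 7/20 = 35.0%, outside 36.5–55.6% ✗ — fails.

Primer 2 only.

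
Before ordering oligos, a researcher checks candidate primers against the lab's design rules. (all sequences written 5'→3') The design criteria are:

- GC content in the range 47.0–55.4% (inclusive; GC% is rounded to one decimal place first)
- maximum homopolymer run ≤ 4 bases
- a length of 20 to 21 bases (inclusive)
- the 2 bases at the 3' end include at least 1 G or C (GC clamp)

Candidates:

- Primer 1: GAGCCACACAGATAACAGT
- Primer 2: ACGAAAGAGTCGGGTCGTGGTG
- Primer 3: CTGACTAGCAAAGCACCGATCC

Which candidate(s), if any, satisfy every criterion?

Primer 1 (19 nt, A=8 T=2 G=4 C=5): GC 9/19 = 47.4% ✓; longest run = 2 ✓; length 19, outside 20–21 ✗; 3' end GT has 1 G/C ✓ — fails.
Primer 2 (22 nt, A=5 T=4 G=10 C=3): GC 13/22 = 59.1%, outside 47.0–55.4% ✗; longest run = 3 ✓; length 22, outside 20–21 ✗; 3' end TG has 1 G/C ✓ — fails.
Primer 3 (22 nt, A=7 T=3 G=4 C=8): GC 12/22 = 54.5% ✓; longest run = 3 ✓; length 22, outside 20–21 ✗; 3' end CC has 2 G/C ✓ — fails.

None of the candidates satisfy all criteria.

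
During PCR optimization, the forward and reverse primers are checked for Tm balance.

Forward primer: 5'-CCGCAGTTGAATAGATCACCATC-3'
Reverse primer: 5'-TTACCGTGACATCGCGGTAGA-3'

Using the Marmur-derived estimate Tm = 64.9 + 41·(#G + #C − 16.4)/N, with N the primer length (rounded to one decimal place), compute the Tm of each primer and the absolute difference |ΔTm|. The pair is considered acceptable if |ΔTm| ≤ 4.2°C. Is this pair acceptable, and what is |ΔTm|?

Forward: G+C = 11, N = 23 → Tm = 64.9 + 41·(11 − 16.4)/23 = 55.3°C.
Reverse: G+C = 11, N = 21 → Tm = 64.9 + 41·(11 − 16.4)/21 = 54.4°C.
|ΔTm| = |55.3 − 54.4| = 0.9°C, ≤ 4.2°C.

|ΔTm| = 0.9°C; the pair is acceptable.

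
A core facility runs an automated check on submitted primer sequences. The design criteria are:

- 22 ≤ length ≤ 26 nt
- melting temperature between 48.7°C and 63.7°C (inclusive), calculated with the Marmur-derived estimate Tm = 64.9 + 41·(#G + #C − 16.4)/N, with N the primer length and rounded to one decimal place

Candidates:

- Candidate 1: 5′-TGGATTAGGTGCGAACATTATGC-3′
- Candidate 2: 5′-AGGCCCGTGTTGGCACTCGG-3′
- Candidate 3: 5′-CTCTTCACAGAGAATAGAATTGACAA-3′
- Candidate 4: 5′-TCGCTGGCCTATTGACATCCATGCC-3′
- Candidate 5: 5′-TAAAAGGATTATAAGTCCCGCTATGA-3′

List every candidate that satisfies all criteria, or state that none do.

Candidate 1, Candidate 3, Candidate 4 and Candidate 5.

Candidate 1 (23 nt, A=6 T=7 G=7 C=3): length 23 ✓; Tm = 64.9 + 41·(10 − 16.4)/23 = 53.5°C ✓ — passes.
Candidate 2 (20 nt, A=2 T=4 G=8 C=6): length 20, outside 22–26 ✗; Tm = 64.9 + 41·(14 − 16.4)/20 = 60.0°C ✓ — fails.
Candidate 3 (26 nt, A=11 T=6 G=4 C=5): length 26 ✓; Tm = 64.9 + 41·(9 − 16.4)/26 = 53.2°C ✓ — passes.
Candidate 4 (25 nt, A=4 T=7 G=5 C=9): length 25 ✓; Tm = 64.9 + 41·(14 − 16.4)/25 = 61.0°C ✓ — passes.
Candidate 5 (26 nt, A=10 T=7 G=5 C=4): length 26 ✓; Tm = 64.9 + 41·(9 − 16.4)/26 = 53.2°C ✓ — passes.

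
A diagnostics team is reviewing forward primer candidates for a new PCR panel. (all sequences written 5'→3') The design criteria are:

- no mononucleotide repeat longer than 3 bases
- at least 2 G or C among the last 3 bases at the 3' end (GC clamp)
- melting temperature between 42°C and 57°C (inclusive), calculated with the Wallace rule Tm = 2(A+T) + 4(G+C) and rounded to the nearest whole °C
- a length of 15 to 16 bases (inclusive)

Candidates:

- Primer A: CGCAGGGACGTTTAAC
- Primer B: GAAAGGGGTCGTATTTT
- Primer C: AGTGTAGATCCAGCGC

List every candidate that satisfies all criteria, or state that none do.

Primer C only.

Primer A (16 nt, A=4 T=3 G=5 C=4): longest run = 3 ✓; 3' end AAC has 1 G/C, need ≥2 ✗; Tm = 2·7 + 4·9 = 50°C ✓; length 16 ✓ — fails.
Primer B (17 nt, A=4 T=6 G=6 C=1): longest run = 4, exceeds 3 ✗; 3' end TTT has 0 G/C, need ≥2 ✗; Tm = 2·10 + 4·7 = 48°C ✓; length 17, outside 15–16 ✗ — fails.
Primer C (16 nt, A=4 T=3 G=5 C=4): longest run = 2 ✓; 3' end CGC has 3 G/C ✓; Tm = 2·7 + 4·9 = 50°C ✓; length 16 ✓ — passes.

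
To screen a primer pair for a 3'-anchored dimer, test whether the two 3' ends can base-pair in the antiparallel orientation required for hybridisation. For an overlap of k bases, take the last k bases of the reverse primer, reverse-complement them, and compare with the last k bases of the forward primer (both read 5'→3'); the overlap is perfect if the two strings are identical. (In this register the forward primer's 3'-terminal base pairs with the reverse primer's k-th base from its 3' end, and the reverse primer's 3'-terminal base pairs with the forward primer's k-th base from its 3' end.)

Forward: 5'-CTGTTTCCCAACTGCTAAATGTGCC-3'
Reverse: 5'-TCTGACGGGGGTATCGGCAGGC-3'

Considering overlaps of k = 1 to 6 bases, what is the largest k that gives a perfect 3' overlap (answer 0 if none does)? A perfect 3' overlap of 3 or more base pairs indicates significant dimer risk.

Longest perfect overlap: 3 complementary base pairs; significant dimer risk (threshold 3).

Last 6 bases (5'→3') — forward …TGTGCC, reverse …GCAGGC.
Reverse complement of the reverse primer's last 6 bases: GCCTGC; its first k bases are the reverse complement of the reverse primer's last k bases, so a perfect k-base overlap needs the forward primer's last k bases to equal them.
Comparing (forward last k vs required): k=1: C vs G ✗; k=2: CC vs GC ✗; k=3: GCC vs GCC ✓; k=4: TGCC vs GCCT ✗; k=5: GTGCC vs GCCTG ✗; k=6: TGTGCC vs GCCTGC ✗.
Only k = 3 is perfect, so the longest perfect 3' overlap is 3.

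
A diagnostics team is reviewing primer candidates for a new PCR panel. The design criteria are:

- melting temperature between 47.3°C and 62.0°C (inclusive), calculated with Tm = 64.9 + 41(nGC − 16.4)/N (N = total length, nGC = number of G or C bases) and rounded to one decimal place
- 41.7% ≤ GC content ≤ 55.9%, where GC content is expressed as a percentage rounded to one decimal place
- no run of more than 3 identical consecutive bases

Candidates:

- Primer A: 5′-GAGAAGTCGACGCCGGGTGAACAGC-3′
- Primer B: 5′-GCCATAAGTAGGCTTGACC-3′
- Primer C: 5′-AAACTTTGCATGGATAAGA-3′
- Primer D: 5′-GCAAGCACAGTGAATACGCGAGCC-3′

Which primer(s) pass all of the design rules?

Primer B only.

Primer A (25 nt, A=7 T=2 G=10 C=6): Tm = 64.9 + 41·(16 − 16.4)/25 = 64.2°C, outside 47.3–62.0°C ✗; GC 16/25 = 64.0%, outside 41.7–55.9% ✗; longest run = 3 ✓ — fails.
Primer B (19 nt, A=5 T=4 G=5 C=5): Tm = 64.9 + 41·(10 − 16.4)/19 = 51.1°C ✓; GC 10/19 = 52.6% ✓; longest run = 2 ✓ — passes.
Primer C (19 nt, A=8 T=5 G=4 C=2): Tm = 64.9 + 41·(6 − 16.4)/19 = 42.5°C, outside 47.3–62.0°C ✗; GC 6/19 = 31.6%, outside 41.7–55.9% ✗; longest run = 3 ✓ — fails.
Primer D (24 nt, A=8 T=2 G=7 C=7): Tm = 64.9 + 41·(14 − 16.4)/24 = 60.8°C ✓; GC 14/24 = 58.3%, outside 41.7–55.9% ✗; longest run = 2 ✓ — fails.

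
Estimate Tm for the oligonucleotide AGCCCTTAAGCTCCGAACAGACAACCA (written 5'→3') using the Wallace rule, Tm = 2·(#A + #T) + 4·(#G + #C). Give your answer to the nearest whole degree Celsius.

Base counts: A=10, T=3, G=4, C=10 (length 27).
Tm = 2·(10+3) + 4·(4+10) = 2·13 + 4·14 = 26 + 56 = 82°C.

82°C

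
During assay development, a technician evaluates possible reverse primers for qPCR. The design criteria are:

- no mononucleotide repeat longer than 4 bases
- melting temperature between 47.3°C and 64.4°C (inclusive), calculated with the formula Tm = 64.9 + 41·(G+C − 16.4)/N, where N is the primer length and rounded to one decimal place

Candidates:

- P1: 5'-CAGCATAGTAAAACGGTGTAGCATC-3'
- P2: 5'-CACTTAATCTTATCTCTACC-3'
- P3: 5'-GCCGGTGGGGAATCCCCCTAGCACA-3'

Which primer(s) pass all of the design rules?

P1 (25 nt, A=9 T=5 G=6 C=5): longest run = 4 ✓; Tm = 64.9 + 41·(11 − 16.4)/25 = 56.0°C ✓ — passes.
P2 (20 nt, A=5 T=8 G=0 C=7): longest run = 2 ✓; Tm = 64.9 + 41·(7 − 16.4)/20 = 45.6°C, outside 47.3–64.4°C ✗ — fails.
P3 (25 nt, A=5 T=3 G=8 C=9): longest run = 5, exceeds 4 ✗; Tm = 64.9 + 41·(17 − 16.4)/25 = 65.9°C, outside 47.3–64.4°C ✗ — fails.

P1 only.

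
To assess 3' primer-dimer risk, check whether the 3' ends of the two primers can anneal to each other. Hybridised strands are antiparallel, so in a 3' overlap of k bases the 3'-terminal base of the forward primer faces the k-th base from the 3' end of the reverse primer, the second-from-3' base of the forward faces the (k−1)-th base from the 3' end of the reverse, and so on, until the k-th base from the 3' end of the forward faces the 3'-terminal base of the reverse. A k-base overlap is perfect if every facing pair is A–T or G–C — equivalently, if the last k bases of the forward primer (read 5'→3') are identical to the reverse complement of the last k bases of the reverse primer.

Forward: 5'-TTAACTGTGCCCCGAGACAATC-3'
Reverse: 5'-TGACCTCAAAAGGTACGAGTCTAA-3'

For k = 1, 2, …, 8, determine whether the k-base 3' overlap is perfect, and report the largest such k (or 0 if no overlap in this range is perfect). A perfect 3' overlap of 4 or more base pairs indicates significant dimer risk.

Longest perfect overlap: 0 complementary base pairs; below the dimer-risk threshold (threshold 4).

Last 8 bases (5'→3') — forward …AGACAATC, reverse …GAGTCTAA.
Reverse complement of the reverse primer's last 8 bases: TTAGACTC; its first k bases are the reverse complement of the reverse primer's last k bases, so a perfect k-base overlap needs the forward primer's last k bases to equal them.
Comparing (forward last k vs required): k=1: C vs T ✗; k=2: TC vs TT ✗; k=3: ATC vs TTA ✗; k=4: AATC vs TTAG ✗; k=5: CAATC vs TTAGA ✗; k=6: ACAATC vs TTAGAC ✗; k=7: GACAATC vs TTAGACT ✗; k=8: AGACAATC vs TTAGACTC ✗.
No overlap length from 1 to 8 is perfect, so the longest perfect 3' overlap is 0.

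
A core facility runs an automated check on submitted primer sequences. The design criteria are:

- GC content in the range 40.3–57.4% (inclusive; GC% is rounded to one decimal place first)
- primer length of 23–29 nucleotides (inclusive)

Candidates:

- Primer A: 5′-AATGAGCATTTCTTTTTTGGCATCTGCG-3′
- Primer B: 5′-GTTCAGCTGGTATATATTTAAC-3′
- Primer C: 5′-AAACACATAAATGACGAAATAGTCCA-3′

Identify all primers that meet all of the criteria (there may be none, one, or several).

None of the candidates satisfy all criteria.

Primer A (28 nt, A=5 T=12 G=6 C=5): GC 11/28 = 39.3%, outside 40.3–57.4% ✗; length 28 ✓ — fails.
Primer B (22 nt, A=6 T=9 G=4 C=3): GC 7/22 = 31.8%, outside 40.3–57.4% ✗; length 22, outside 23–29 ✗ — fails.
Primer C (26 nt, A=14 T=4 G=3 C=5): GC 8/26 = 30.8%, outside 40.3–57.4% ✗; length 26 ✓ — fails.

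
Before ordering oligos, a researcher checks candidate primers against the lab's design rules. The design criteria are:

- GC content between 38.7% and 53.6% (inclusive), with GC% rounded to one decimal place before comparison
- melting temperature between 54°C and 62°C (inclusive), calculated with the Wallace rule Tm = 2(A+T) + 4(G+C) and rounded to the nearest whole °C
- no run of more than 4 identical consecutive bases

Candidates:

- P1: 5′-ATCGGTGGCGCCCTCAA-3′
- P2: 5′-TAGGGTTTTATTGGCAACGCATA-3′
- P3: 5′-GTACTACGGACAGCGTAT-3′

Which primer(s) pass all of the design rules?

P3 only.

P1 (17 nt, A=3 T=3 G=5 C=6): GC 11/17 = 64.7%, outside 38.7–53.6% ✗; Tm = 2·6 + 4·11 = 56°C ✓; longest run = 3 ✓ — fails.
P2 (23 nt, A=6 T=8 G=6 C=3): GC 9/23 = 39.1% ✓; Tm = 2·14 + 4·9 = 64°C, outside 54–62°C ✗; longest run = 4 ✓ — fails.
P3 (18 nt, A=5 T=4 G=5 C=4): GC 9/18 = 50.0% ✓; Tm = 2·9 + 4·9 = 54°C ✓; longest run = 2 ✓ — passes.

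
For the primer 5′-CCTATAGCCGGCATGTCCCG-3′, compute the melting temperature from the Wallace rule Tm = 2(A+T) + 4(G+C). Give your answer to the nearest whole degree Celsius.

Base counts: A=3, T=4, G=5, C=8 (length 20).
Tm = 2·(3+4) + 4·(5+8) = 2·7 + 4·13 = 14 + 52 = 66°C.

66°C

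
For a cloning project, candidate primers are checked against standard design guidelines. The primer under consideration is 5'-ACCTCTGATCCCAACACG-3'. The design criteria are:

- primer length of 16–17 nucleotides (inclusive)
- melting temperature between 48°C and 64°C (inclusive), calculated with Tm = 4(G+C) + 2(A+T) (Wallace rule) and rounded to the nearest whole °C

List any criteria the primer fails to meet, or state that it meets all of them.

Base counts: A=5, T=3, G=2, C=8 (length 18).
length: length 18, outside 16–17 ✗
Tm: Tm = 2·8 + 4·10 = 56°C ✓

Fails: length.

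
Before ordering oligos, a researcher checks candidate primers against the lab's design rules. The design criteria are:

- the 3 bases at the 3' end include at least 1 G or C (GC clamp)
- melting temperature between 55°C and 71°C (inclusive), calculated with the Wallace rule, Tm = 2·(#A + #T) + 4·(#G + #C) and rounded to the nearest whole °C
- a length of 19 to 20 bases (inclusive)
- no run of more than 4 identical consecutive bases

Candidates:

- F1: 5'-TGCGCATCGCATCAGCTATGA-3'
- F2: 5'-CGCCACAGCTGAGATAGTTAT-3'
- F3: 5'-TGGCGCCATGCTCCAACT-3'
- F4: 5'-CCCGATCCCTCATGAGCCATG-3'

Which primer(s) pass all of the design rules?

None of the candidates satisfy all criteria.

F1 (21 nt, A=5 T=5 G=5 C=6): 3' end TGA has 1 G/C ✓; Tm = 2·10 + 4·11 = 64°C ✓; length 21, outside 19–20 ✗; longest run = 1 ✓ — fails.
F2 (21 nt, A=6 T=5 G=5 C=5): 3' end TAT has 0 G/C, need ≥1 ✗; Tm = 2·11 + 4·10 = 62°C ✓; length 21, outside 19–20 ✗; longest run = 2 ✓ — fails.
F3 (18 nt, A=3 T=4 G=4 C=7): 3' end ACT has 1 G/C ✓; Tm = 2·7 + 4·11 = 58°C ✓; length 18, outside 19–20 ✗; longest run = 2 ✓ — fails.
F4 (21 nt, A=4 T=4 G=4 C=9): 3' end ATG has 1 G/C ✓; Tm = 2·8 + 4·13 = 68°C ✓; length 21, outside 19–20 ✗; longest run = 3 ✓ — fails.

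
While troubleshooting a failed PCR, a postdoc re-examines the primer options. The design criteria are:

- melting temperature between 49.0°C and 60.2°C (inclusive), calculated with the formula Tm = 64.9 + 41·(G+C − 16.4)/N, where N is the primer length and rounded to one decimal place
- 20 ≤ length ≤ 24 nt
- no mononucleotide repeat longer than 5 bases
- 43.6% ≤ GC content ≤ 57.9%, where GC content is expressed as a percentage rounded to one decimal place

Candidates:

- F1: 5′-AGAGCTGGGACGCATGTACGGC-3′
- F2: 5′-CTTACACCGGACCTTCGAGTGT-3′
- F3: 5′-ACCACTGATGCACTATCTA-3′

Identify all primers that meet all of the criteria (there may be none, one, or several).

F2 only.

F1 (22 nt, A=5 T=3 G=9 C=5): Tm = 64.9 + 41·(14 − 16.4)/22 = 60.4°C, outside 49.0–60.2°C ✗; length 22 ✓; longest run = 3 ✓; GC 14/22 = 63.6%, outside 43.6–57.9% ✗ — fails.
F2 (22 nt, A=4 T=6 G=5 C=7): Tm = 64.9 + 41·(12 − 16.4)/22 = 56.7°C ✓; length 22 ✓; longest run = 2 ✓; GC 12/22 = 54.5% ✓ — passes.
F3 (19 nt, A=6 T=5 G=2 C=6): Tm = 64.9 + 41·(8 − 16.4)/19 = 46.8°C, outside 49.0–60.2°C ✗; length 19, outside 20–24 ✗; longest run = 2 ✓; GC 8/19 = 42.1%, outside 43.6–57.9% ✗ — fails.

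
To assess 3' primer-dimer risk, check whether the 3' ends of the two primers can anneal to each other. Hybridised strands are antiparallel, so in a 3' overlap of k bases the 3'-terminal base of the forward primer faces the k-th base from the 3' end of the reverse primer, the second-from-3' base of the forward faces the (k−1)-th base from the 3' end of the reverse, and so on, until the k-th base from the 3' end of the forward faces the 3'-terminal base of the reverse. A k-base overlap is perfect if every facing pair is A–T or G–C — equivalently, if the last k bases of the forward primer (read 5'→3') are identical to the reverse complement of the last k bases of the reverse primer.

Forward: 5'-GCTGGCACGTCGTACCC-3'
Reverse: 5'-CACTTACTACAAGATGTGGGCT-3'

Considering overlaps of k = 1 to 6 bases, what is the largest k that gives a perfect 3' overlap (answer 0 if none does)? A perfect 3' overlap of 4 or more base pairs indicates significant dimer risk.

Last 6 bases (5'→3') — forward …GTACCC, reverse …TGGGCT.
Reverse complement of the reverse primer's last 6 bases: AGCCCA; its first k bases are the reverse complement of the reverse primer's last k bases, so a perfect k-base overlap needs the forward primer's last k bases to equal them.
Comparing (forward last k vs required): k=1: C vs A ✗; k=2: CC vs AG ✗; k=3: CCC vs AGC ✗; k=4: ACCC vs AGCC ✗; k=5: TACCC vs AGCCC ✗; k=6: GTACCC vs AGCCCA ✗.
No overlap length from 1 to 6 is perfect, so the longest perfect 3' overlap is 0.

Longest perfect overlap: 0 complementary base pairs; below the dimer-risk threshold (threshold 4).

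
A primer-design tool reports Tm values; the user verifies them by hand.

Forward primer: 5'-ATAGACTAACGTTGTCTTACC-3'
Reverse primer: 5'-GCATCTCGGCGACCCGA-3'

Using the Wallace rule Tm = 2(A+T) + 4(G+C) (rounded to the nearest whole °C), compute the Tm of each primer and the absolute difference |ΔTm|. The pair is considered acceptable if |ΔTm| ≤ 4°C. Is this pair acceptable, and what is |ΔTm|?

Forward: A=6 T=7 G=3 C=5 → Tm = 2·13 + 4·8 = 58°C.
Reverse: A=3 T=2 G=5 C=7 → Tm = 2·5 + 4·12 = 58°C.
|ΔTm| = |58 − 58| = 0°C, ≤ 4°C.

|ΔTm| = 0°C; the pair is acceptable.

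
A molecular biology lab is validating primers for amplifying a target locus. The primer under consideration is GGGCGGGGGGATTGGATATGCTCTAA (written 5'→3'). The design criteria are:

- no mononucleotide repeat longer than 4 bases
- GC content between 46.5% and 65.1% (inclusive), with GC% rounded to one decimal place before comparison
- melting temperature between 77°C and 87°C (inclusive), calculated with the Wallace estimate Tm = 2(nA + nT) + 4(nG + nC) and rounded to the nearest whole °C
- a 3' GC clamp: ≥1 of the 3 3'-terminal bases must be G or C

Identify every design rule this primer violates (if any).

Base counts: A=5, T=6, G=12, C=3 (length 26).
homopolymer run: longest run = 6, exceeds 4 ✗
GC content: GC 15/26 = 57.7% ✓
Tm: Tm = 2·11 + 4·15 = 82°C ✓
GC clamp: 3' end TAA has 0 G/C, need ≥1 ✗

Fails: homopolymer run, GC clamp.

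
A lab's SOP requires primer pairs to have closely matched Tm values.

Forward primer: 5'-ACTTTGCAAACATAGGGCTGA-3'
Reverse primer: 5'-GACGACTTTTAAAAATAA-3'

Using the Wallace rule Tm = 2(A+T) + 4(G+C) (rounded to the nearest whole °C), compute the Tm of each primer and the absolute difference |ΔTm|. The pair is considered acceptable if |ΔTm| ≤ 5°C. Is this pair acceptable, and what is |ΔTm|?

Forward: A=7 T=5 G=5 C=4 → Tm = 2·12 + 4·9 = 60°C.
Reverse: A=9 T=5 G=2 C=2 → Tm = 2·14 + 4·4 = 44°C.
|ΔTm| = |60 − 44| = 16°C, > 5°C.

|ΔTm| = 16°C; the pair is not acceptable.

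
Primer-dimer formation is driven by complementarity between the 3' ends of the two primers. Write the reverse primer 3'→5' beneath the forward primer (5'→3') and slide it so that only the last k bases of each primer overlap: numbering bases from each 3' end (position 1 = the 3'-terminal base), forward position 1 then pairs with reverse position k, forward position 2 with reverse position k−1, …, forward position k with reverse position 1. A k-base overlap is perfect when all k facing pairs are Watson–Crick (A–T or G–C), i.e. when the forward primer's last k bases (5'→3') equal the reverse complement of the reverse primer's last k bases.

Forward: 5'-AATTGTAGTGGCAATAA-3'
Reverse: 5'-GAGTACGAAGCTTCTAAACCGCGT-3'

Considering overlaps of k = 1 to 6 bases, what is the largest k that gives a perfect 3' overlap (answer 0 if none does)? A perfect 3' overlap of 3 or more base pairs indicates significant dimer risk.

Longest perfect overlap: 1 complementary base pair; below the dimer-risk threshold (threshold 3).

Last 6 bases (5'→3') — forward …CAATAA, reverse …CCGCGT.
Reverse complement of the reverse primer's last 6 bases: ACGCGG; its first k bases are the reverse complement of the reverse primer's last k bases, so a perfect k-base overlap needs the forward primer's last k bases to equal them.
Comparing (forward last k vs required): k=1: A vs A ✓; k=2: AA vs AC ✗; k=3: TAA vs ACG ✗; k=4: ATAA vs ACGC ✗; k=5: AATAA vs ACGCG ✗; k=6: CAATAA vs ACGCGG ✗.
Only k = 1 is perfect, so the longest perfect 3' overlap is 1.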